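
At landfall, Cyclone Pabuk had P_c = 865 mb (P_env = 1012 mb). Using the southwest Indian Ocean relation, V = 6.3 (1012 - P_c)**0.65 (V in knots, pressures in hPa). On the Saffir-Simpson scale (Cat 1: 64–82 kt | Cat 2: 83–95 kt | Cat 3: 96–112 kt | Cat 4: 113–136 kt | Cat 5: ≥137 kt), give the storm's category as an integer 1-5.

5

ΔP = 1012 − 865 = 147 mb.
V ≈ 6.3 × 147^0.65 = 6.3 × 25.63 ≈ 161 kt.
161 kt falls in the Category 5 band.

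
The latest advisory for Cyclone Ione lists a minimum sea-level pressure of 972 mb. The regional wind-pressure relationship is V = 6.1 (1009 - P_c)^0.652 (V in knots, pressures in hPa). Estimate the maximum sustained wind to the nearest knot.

ΔP = 1009 − 972 = 37 mb.
37^0.652 ≈ 10.531.
V ≈ 6.1 × 10.531 ≈ 64.2 kt.

64 kt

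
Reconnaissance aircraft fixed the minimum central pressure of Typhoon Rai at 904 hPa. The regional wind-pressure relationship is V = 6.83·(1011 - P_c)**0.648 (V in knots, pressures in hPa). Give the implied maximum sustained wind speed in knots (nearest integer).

ΔP = 1011 − 904 = 107 hPa.
107^0.648 ≈ 20.656.
V ≈ 6.83 × 20.656 ≈ 141.1 kt.

141 kt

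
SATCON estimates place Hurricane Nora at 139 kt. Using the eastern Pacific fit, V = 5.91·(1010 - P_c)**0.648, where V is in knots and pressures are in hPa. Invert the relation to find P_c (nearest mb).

ΔP = (V / 5.91)^(1/0.648) = (139/5.91)^1.543.
139/5.91 = 23.519; 23.519^1.543 ≈ 130.74 mb.
P_c = 1010 − 130.74 = 879.26 ≈ 879 mb.

879 mb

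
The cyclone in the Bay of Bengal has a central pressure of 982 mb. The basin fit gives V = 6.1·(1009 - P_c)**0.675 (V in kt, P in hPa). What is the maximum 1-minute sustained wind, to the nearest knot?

56 kt

ΔP = 1009 − 982 = 27 mb.
27^0.675 ≈ 9.251.
V ≈ 6.1 × 9.251 ≈ 56.4 kt.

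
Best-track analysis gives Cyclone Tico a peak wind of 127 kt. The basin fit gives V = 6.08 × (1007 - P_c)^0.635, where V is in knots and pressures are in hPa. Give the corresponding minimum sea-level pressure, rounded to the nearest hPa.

887 hPa

ΔP = (V / 6.08)^(1/0.635) = (127/6.08)^1.575.
127/6.08 = 20.888; 20.888^1.575 ≈ 119.83 hPa.
P_c = 1007 − 119.83 = 887.17 ≈ 887 hPa.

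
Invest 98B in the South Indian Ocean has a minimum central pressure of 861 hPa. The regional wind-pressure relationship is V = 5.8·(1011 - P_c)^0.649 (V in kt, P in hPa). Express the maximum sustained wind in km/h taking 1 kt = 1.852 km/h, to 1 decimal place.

277.6 km/h

ΔP = 1011 − 861 = 150 hPa.
V ≈ 5.8 × 150^0.649 = 5.8 × 25.839 ≈ 149.869 kt.
149.869 × 1.852 ≈ 277.56 km/h → 277.6 km/h.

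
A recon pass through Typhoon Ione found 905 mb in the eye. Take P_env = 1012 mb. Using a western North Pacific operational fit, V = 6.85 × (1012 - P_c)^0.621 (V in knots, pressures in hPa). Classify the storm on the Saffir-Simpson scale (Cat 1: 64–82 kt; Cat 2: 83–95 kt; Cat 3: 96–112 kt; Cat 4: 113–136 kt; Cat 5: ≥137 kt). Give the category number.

4

ΔP = 1012 − 905 = 107 mb.
V ≈ 6.85 × 107^0.621 = 6.85 × 18.21 ≈ 125 kt.
125 kt falls in the Category 4 band.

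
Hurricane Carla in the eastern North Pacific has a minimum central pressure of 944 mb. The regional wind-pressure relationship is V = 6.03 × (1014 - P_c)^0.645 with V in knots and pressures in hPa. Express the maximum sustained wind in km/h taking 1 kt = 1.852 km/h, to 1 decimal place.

173.0 km/h

ΔP = 1014 − 944 = 70 mb.
V ≈ 6.03 × 70^0.645 = 6.03 × 15.491 ≈ 93.413 kt.
93.413 × 1.852 ≈ 173.00 km/h → 173.0 km/h.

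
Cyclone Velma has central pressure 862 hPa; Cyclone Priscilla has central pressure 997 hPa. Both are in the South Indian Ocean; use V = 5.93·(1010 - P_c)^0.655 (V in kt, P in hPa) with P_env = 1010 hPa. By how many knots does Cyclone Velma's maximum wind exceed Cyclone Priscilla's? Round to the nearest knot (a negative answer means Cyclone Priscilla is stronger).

125 kt

Cyclone Velma: ΔP = 148; V ≈ 5.93 × 148^0.655 ≈ 156.52 kt.
Cyclone Priscilla: ΔP = 13; V ≈ 5.93 × 13^0.655 ≈ 31.82 kt.
Difference ≈ 156.52 − 31.82 = 124.70 → 125 kt.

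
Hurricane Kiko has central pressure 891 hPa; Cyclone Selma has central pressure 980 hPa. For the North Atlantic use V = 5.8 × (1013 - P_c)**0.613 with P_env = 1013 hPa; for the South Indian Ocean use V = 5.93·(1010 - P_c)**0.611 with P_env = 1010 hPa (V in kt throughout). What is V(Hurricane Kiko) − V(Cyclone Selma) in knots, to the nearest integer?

Hurricane Kiko: ΔP = 122; V ≈ 5.8 × 122^0.613 ≈ 110.25 kt.
Cyclone Selma: ΔP = 30; V ≈ 5.93 × 30^0.611 ≈ 47.38 kt.
Difference ≈ 110.25 − 47.38 = 62.87 → 63 kt.

63 kt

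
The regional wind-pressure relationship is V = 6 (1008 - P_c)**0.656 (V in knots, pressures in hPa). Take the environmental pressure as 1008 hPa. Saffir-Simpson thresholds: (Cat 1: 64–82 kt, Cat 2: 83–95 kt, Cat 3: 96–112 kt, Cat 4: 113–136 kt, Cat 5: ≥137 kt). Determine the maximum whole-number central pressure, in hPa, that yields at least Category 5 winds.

890 hPa

Category 5 begins at V = 137 kt.
Required ΔP = (137/6)^(1/0.656) = 22.833^1.524 ≈ 117.76 hPa.
P_c ≤ 1008 − 117.76 = 890.24, so the highest integer P_c is 890 hPa.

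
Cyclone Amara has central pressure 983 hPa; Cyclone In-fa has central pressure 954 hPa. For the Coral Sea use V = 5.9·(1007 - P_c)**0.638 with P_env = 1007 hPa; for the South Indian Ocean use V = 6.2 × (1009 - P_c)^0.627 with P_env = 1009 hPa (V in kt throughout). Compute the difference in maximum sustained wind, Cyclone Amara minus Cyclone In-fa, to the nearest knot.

-32 kt

Cyclone Amara: ΔP = 24; V ≈ 5.9 × 24^0.638 ≈ 44.82 kt.
Cyclone In-fa: ΔP = 55; V ≈ 6.2 × 55^0.627 ≈ 76.49 kt.
Difference ≈ 44.82 − 76.49 = -31.67 → -32 kt.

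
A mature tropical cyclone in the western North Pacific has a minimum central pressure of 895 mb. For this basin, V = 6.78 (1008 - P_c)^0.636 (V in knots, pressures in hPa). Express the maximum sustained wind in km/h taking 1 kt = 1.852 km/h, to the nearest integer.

254 km/h

ΔP = 1008 − 895 = 113 mb.
V ≈ 6.78 × 113^0.636 = 6.78 × 20.219 ≈ 137.084 kt.
137.084 × 1.852 ≈ 253.88 km/h → 254 km/h.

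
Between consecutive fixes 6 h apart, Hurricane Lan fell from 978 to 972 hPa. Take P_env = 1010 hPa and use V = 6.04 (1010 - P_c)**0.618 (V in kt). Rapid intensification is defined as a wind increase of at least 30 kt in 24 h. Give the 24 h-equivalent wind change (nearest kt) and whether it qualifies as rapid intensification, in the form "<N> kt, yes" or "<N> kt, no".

23 kt, no

V₁: ΔP = 32, V ≈ 6.04 × 32^0.618 ≈ 51.43 kt.
V₂: ΔP = 38, V ≈ 6.04 × 38^0.618 ≈ 57.19 kt.
ΔV over 6 h = 5.76 kt → 24 h equivalent = 5.76 × 24/6 ≈ 23.04 kt.
23 kt < 30 kt ⇒ not rapid intensification.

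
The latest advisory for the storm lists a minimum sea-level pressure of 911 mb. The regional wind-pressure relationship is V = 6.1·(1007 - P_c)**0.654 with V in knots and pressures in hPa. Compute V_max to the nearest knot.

121 kt

ΔP = 1007 − 911 = 96 mb.
96^0.654 ≈ 19.788.
V ≈ 6.1 × 19.788 ≈ 120.7 kt.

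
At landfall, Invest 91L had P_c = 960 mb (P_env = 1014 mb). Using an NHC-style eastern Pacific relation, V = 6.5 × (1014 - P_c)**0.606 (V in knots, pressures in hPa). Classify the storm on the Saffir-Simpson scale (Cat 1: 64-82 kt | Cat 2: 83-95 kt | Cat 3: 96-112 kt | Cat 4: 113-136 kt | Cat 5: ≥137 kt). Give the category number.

1

ΔP = 1014 − 960 = 54 mb.
V ≈ 6.5 × 54^0.606 = 6.5 × 11.22 ≈ 73 kt.
73 kt falls in the Category 1 band.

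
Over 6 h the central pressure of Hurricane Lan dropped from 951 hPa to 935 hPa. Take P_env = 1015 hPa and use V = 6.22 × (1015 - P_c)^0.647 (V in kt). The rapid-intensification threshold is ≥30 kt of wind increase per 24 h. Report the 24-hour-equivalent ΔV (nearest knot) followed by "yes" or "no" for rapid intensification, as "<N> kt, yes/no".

57 kt, yes

V₁: ΔP = 64, V ≈ 6.22 × 64^0.647 ≈ 91.70 kt.
V₂: ΔP = 80, V ≈ 6.22 × 80^0.647 ≈ 105.95 kt.
ΔV over 6 h = 14.25 kt → 24 h equivalent = 14.25 × 24/6 ≈ 57.00 kt.
57 kt ≥ 30 kt ⇒ rapid intensification.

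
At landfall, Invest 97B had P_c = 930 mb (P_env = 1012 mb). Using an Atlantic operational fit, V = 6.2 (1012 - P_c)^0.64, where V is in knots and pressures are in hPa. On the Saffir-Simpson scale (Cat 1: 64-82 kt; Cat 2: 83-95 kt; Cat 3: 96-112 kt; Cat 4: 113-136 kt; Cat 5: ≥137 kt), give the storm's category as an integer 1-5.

3

ΔP = 1012 − 930 = 82 mb.
V ≈ 6.2 × 82^0.64 = 6.2 × 16.78 ≈ 104 kt.
104 kt falls in the Category 3 band.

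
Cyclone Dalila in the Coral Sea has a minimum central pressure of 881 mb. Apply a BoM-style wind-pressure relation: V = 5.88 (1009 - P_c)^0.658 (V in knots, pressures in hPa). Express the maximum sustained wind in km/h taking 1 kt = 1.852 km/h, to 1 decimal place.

265.2 km/h

ΔP = 1009 − 881 = 128 mb.
V ≈ 5.88 × 128^0.658 = 5.88 × 24.353 ≈ 143.193 kt.
143.193 × 1.852 ≈ 265.19 km/h → 265.2 km/h.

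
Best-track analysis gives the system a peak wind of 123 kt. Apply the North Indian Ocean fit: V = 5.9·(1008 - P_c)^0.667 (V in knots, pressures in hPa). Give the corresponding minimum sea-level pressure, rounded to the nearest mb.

ΔP = (V / 5.9)^(1/0.667) = (123/5.9)^1.499.
123/5.9 = 20.847; 20.847^1.499 ≈ 94.97 mb.
P_c = 1008 − 94.97 = 913.03 ≈ 913 mb.

913 mb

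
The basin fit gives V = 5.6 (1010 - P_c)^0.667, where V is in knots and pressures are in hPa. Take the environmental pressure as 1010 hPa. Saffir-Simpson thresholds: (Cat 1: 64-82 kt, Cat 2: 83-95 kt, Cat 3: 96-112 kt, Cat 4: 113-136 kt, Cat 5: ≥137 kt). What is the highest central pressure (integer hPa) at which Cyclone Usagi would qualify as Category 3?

Category 3 begins at V = 96 kt.
Required ΔP = (96/5.6)^(1/0.667) = 17.143^1.499 ≈ 70.83 hPa.
P_c ≤ 1010 − 70.83 = 939.17, so the highest integer P_c is 939 hPa.

939 hPa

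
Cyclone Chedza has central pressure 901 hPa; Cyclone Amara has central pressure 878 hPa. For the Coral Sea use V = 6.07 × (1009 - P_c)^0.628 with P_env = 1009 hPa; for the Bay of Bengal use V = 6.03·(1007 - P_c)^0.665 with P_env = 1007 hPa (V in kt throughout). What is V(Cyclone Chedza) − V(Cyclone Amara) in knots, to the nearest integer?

Cyclone Chedza: ΔP = 108; V ≈ 6.07 × 108^0.628 ≈ 114.86 kt.
Cyclone Amara: ΔP = 129; V ≈ 6.03 × 129^0.665 ≈ 152.71 kt.
Difference ≈ 114.86 − 152.71 = -37.85 → -38 kt.

-38 kt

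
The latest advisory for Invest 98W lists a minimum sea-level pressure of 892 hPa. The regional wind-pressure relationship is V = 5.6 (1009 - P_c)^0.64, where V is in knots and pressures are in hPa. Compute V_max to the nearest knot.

118 kt

ΔP = 1009 − 892 = 117 hPa.
117^0.64 ≈ 21.069.
V ≈ 5.6 × 21.069 ≈ 118.0 kt.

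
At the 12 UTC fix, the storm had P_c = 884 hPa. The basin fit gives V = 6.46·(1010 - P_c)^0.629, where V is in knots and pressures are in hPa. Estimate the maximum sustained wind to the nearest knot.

135 kt

ΔP = 1010 − 884 = 126 hPa.
126^0.629 ≈ 20.948.
V ≈ 6.46 × 20.948 ≈ 135.3 kt.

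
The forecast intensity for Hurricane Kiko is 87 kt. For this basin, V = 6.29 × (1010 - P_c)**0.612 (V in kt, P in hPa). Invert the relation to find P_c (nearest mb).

ΔP = (V / 6.29)^(1/0.612) = (87/6.29)^1.634.
87/6.29 = 13.831; 13.831^1.634 ≈ 73.14 mb.
P_c = 1010 − 73.14 = 936.86 ≈ 937 mb.

937 mb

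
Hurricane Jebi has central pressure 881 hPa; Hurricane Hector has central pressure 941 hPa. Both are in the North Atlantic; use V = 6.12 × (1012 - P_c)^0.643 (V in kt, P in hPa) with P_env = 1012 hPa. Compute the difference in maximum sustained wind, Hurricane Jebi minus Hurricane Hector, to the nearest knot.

Hurricane Jebi: ΔP = 131; V ≈ 6.12 × 131^0.643 ≈ 140.66 kt.
Hurricane Hector: ΔP = 71; V ≈ 6.12 × 71^0.643 ≈ 94.87 kt.
Difference ≈ 140.66 − 94.87 = 45.79 → 46 kt.

46 kt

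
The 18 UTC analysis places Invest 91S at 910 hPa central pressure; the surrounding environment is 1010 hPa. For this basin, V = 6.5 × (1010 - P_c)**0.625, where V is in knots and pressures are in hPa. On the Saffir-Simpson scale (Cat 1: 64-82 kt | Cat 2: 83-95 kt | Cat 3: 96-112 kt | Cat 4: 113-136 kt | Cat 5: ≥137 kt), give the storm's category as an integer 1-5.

4

ΔP = 1010 − 910 = 100 hPa.
V ≈ 6.5 × 100^0.625 = 6.5 × 17.78 ≈ 116 kt.
116 kt falls in the Category 4 band.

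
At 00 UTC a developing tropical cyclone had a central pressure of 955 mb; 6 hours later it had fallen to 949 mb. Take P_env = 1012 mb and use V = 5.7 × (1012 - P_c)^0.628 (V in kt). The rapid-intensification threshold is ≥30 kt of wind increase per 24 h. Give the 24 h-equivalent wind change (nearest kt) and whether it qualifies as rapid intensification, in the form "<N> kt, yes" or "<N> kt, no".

V₁: ΔP = 57, V ≈ 5.7 × 57^0.628 ≈ 72.20 kt.
V₂: ΔP = 63, V ≈ 5.7 × 63^0.628 ≈ 76.89 kt.
ΔV over 6 h = 4.69 kt → 24 h equivalent = 4.69 × 24/6 ≈ 18.76 kt.
19 kt < 30 kt ⇒ not rapid intensification.

19 kt, no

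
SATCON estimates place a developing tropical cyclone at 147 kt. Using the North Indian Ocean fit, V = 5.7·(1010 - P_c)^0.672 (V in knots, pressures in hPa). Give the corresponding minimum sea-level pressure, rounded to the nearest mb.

884 mb

ΔP = (V / 5.7)^(1/0.672) = (147/5.7)^1.488.
147/5.7 = 25.789; 25.789^1.488 ≈ 126.00 mb.
P_c = 1010 − 126.00 = 884.00 ≈ 884 mb.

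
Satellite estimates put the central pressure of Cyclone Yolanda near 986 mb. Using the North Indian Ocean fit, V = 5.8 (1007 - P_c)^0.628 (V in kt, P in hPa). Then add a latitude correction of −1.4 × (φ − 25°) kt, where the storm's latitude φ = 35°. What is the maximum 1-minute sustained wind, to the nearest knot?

ΔP = 1007 − 986 = 21 mb.
21^0.628 ≈ 6.766.
V ≈ 5.8 × 6.766 ≈ 39.2 kt.
Latitude correction: −1.4 × (35 − 25) = -14 kt.
Corrected V ≈ 25.2 kt → 25 kt.

25 kt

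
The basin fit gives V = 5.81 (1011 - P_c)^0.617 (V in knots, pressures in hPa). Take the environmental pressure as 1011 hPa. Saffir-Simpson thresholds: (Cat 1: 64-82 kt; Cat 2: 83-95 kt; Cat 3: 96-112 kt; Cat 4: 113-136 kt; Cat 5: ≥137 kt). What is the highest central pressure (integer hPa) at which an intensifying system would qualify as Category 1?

962 hPa

Category 1 begins at V = 64 kt.
Required ΔP = (64/5.81)^(1/0.617) = 11.015^1.621 ≈ 48.85 hPa.
P_c ≤ 1011 − 48.85 = 962.15, so the highest integer P_c is 962 hPa.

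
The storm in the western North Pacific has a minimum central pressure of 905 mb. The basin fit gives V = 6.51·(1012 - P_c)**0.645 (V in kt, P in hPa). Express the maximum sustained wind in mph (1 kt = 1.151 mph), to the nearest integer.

ΔP = 1012 − 905 = 107 mb.
V ≈ 6.51 × 107^0.645 = 6.51 × 20.368 ≈ 132.597 kt.
132.597 × 1.151 ≈ 152.62 mph → 153 mph.

153 mph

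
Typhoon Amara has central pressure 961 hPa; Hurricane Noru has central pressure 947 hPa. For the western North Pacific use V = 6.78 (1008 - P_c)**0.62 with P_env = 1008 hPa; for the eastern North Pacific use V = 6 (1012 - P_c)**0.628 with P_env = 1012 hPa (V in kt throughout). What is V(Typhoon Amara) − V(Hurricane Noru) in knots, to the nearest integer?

Typhoon Amara: ΔP = 47; V ≈ 6.78 × 47^0.62 ≈ 73.78 kt.
Hurricane Noru: ΔP = 65; V ≈ 6 × 65^0.628 ≈ 82.54 kt.
Difference ≈ 73.78 − 82.54 = -8.76 → -9 kt.

-9 kt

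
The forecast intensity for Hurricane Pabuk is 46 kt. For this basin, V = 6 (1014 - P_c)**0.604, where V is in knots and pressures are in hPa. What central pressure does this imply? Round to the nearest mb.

ΔP = (V / 6)^(1/0.604) = (46/6)^1.656.
46/6 = 7.667; 7.667^1.656 ≈ 29.15 mb.
P_c = 1014 − 29.15 = 984.85 ≈ 985 mb.

985 mb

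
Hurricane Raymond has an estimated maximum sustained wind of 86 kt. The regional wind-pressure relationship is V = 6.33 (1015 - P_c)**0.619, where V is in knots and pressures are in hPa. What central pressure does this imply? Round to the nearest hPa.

ΔP = (V / 6.33)^(1/0.619) = (86/6.33)^1.616.
86/6.33 = 13.586; 13.586^1.616 ≈ 67.69 hPa.
P_c = 1015 − 67.69 = 947.31 ≈ 947 hPa.

947 hPa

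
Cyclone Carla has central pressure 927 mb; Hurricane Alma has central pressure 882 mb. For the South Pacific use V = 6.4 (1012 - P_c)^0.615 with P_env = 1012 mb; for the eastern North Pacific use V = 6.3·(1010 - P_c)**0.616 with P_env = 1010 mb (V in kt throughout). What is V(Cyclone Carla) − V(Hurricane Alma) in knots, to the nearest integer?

Cyclone Carla: ΔP = 85; V ≈ 6.4 × 85^0.615 ≈ 98.35 kt.
Hurricane Alma: ΔP = 128; V ≈ 6.3 × 128^0.616 ≈ 125.14 kt.
Difference ≈ 98.35 − 125.14 = -26.79 → -27 kt.

-27 kt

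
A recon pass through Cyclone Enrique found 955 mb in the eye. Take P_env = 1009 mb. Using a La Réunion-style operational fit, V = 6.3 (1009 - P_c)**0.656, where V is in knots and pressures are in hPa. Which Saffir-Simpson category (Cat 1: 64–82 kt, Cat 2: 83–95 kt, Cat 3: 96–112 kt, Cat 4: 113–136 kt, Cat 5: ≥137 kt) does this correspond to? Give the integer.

ΔP = 1009 − 955 = 54 mb.
V ≈ 6.3 × 54^0.656 = 6.3 × 13.69 ≈ 86 kt.
86 kt falls in the Category 2 band.

2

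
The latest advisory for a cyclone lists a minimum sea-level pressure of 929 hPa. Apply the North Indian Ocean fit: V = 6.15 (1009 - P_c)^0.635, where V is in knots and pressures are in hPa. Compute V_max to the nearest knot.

99 kt

ΔP = 1009 − 929 = 80 hPa.
80^0.635 ≈ 16.161.
V ≈ 6.15 × 16.161 ≈ 99.4 kt.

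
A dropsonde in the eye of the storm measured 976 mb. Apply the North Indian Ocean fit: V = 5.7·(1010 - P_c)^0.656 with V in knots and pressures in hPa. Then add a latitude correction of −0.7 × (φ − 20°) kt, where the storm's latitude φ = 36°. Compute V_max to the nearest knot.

ΔP = 1010 − 976 = 34 mb.
34^0.656 ≈ 10.108.
V ≈ 5.7 × 10.108 ≈ 57.6 kt.
Latitude correction: −0.7 × (36 − 20) = -11.2 kt.
Corrected V ≈ 46.4 kt → 46 kt.

46 kt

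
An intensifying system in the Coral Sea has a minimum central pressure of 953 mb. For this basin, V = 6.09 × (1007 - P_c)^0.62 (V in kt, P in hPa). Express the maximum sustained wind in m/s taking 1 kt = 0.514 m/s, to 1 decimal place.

37.1 m/s

ΔP = 1007 − 953 = 54 mb.
V ≈ 6.09 × 54^0.62 = 6.09 × 11.860 ≈ 72.227 kt.
72.227 × 0.514 ≈ 37.12 m/s → 37.1 m/s.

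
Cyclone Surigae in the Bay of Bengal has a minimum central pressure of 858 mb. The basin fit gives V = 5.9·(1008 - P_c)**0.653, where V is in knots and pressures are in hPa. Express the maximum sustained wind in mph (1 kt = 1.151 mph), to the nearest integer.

179 mph

ΔP = 1008 − 858 = 150 mb.
V ≈ 5.9 × 150^0.653 = 5.9 × 26.363 ≈ 155.539 kt.
155.539 × 1.151 ≈ 179.03 mph → 179 mph.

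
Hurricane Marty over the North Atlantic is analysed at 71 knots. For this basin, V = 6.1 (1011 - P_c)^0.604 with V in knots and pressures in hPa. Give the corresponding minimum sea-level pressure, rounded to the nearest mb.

953 mb

ΔP = (V / 6.1)^(1/0.604) = (71/6.1)^1.656.
71/6.1 = 11.639; 11.639^1.656 ≈ 58.18 mb.
P_c = 1011 − 58.18 = 952.82 ≈ 953 mb.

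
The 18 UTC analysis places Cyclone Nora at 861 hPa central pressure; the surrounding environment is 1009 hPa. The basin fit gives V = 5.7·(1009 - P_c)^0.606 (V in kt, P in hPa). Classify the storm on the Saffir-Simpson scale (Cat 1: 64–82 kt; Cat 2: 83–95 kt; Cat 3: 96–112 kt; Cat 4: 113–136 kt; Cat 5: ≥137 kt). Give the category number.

4

ΔP = 1009 − 861 = 148 hPa.
V ≈ 5.7 × 148^0.606 = 5.7 × 20.66 ≈ 118 kt.
118 kt falls in the Category 4 band.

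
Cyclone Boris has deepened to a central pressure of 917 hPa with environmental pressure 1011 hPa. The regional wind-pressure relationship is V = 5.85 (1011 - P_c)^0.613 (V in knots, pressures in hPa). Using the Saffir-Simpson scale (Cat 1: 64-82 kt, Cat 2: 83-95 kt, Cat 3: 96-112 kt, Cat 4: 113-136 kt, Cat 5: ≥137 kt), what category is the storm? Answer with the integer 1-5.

2

ΔP = 1011 − 917 = 94 hPa.
V ≈ 5.85 × 94^0.613 = 5.85 × 16.20 ≈ 95 kt.
95 kt falls in the Category 2 band.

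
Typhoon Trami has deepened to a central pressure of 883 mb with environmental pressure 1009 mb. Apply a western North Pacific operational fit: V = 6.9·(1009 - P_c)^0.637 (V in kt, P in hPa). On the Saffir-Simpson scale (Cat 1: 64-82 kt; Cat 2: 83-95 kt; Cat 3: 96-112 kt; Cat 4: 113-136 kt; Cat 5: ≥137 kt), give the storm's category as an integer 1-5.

5

ΔP = 1009 − 883 = 126 mb.
V ≈ 6.9 × 126^0.637 = 6.9 × 21.77 ≈ 150 kt.
150 kt falls in the Category 5 band.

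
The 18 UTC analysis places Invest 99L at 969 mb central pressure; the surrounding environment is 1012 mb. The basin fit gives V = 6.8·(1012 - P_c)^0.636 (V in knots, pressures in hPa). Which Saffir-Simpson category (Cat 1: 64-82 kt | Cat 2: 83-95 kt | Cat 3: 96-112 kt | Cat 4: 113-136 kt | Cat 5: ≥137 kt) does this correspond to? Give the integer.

1

ΔP = 1012 − 969 = 43 mb.
V ≈ 6.8 × 43^0.636 = 6.8 × 10.94 ≈ 74 kt.
74 kt falls in the Category 1 band.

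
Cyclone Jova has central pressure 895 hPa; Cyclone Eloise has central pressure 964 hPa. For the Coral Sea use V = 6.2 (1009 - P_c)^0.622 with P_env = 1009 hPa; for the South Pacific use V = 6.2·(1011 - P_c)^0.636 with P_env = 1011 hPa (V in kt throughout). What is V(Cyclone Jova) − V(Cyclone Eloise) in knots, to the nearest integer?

46 kt

Cyclone Jova: ΔP = 114; V ≈ 6.2 × 114^0.622 ≈ 117.97 kt.
Cyclone Eloise: ΔP = 47; V ≈ 6.2 × 47^0.636 ≈ 71.75 kt.
Difference ≈ 117.97 − 71.75 = 46.22 → 46 kt.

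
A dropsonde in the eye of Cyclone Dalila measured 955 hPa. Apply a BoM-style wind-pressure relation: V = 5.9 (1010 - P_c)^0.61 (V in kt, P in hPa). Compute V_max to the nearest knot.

ΔP = 1010 − 955 = 55 hPa.
55^0.61 ≈ 11.524.
V ≈ 5.9 × 11.524 ≈ 68.0 kt.

68 kt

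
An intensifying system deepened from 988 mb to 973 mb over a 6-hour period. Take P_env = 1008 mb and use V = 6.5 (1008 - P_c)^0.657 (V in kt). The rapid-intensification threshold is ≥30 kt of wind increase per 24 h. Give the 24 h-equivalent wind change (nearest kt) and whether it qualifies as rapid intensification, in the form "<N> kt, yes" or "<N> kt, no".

83 kt, yes

V₁: ΔP = 20, V ≈ 6.5 × 20^0.657 ≈ 46.53 kt.
V₂: ΔP = 35, V ≈ 6.5 × 35^0.657 ≈ 67.20 kt.
ΔV over 6 h = 20.67 kt → 24 h equivalent = 20.67 × 24/6 ≈ 82.68 kt.
83 kt ≥ 30 kt ⇒ rapid intensification.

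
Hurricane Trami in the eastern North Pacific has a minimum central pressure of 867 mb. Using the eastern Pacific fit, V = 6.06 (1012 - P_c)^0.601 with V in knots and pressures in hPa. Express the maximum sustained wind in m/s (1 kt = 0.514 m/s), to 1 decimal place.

62.0 m/s

ΔP = 1012 − 867 = 145 mb.
V ≈ 6.06 × 145^0.601 = 6.06 × 19.906 ≈ 120.630 kt.
120.630 × 0.514 ≈ 62.00 m/s → 62.0 m/s.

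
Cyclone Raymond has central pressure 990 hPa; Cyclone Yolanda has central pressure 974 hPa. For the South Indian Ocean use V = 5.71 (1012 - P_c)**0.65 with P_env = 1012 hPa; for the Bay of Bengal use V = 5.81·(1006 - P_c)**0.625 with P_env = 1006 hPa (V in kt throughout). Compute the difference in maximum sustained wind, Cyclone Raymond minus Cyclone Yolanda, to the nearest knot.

Cyclone Raymond: ΔP = 22; V ≈ 5.71 × 22^0.65 ≈ 42.58 kt.
Cyclone Yolanda: ΔP = 32; V ≈ 5.81 × 32^0.625 ≈ 50.69 kt.
Difference ≈ 42.58 − 50.69 = -8.11 → -8 kt.

-8 kt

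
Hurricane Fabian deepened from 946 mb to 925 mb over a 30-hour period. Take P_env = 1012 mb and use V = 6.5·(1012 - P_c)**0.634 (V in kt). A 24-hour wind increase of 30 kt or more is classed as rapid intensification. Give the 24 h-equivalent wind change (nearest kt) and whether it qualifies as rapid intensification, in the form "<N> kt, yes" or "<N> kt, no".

14 kt, no

V₁: ΔP = 66, V ≈ 6.5 × 66^0.634 ≈ 92.58 kt.
V₂: ΔP = 87, V ≈ 6.5 × 87^0.634 ≈ 110.30 kt.
ΔV over 30 h = 17.72 kt → 24 h equivalent = 17.72 × 24/30 ≈ 14.18 kt.
14 kt < 30 kt ⇒ not rapid intensification.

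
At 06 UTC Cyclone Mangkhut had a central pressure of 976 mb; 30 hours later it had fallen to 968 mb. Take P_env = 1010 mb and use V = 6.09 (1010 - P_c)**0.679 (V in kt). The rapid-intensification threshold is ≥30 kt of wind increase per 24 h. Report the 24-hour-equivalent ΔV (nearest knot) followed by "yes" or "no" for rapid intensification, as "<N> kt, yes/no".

8 kt, no

V₁: ΔP = 34, V ≈ 6.09 × 34^0.679 ≈ 66.76 kt.
V₂: ΔP = 42, V ≈ 6.09 × 42^0.679 ≈ 77.06 kt.
ΔV over 30 h = 10.30 kt → 24 h equivalent = 10.30 × 24/30 ≈ 8.24 kt.
8 kt < 30 kt ⇒ not rapid intensification.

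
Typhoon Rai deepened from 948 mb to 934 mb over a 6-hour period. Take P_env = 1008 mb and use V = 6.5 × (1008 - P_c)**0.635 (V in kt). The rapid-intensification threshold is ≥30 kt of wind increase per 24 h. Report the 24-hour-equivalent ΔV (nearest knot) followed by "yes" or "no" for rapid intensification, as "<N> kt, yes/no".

V₁: ΔP = 60, V ≈ 6.5 × 60^0.635 ≈ 87.51 kt.
V₂: ΔP = 74, V ≈ 6.5 × 74^0.635 ≈ 99.97 kt.
ΔV over 6 h = 12.46 kt → 24 h equivalent = 12.46 × 24/6 ≈ 49.84 kt.
50 kt ≥ 30 kt ⇒ rapid intensification.

50 kt, yes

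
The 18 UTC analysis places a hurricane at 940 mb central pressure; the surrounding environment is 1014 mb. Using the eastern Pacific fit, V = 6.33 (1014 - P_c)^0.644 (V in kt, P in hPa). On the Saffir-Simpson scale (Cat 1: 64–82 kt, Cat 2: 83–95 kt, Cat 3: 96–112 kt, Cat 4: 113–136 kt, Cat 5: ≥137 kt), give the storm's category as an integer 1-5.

3

ΔP = 1014 − 940 = 74 mb.
V ≈ 6.33 × 74^0.644 = 6.33 × 15.99 ≈ 101 kt.
101 kt falls in the Category 3 band.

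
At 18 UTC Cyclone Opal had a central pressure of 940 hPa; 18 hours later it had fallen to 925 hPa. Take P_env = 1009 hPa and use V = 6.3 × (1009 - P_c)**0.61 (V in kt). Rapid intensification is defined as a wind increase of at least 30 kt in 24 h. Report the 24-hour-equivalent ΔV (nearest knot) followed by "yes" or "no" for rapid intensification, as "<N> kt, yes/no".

V₁: ΔP = 69, V ≈ 6.3 × 69^0.61 ≈ 83.38 kt.
V₂: ΔP = 84, V ≈ 6.3 × 84^0.61 ≈ 94.00 kt.
ΔV over 18 h = 10.62 kt → 24 h equivalent = 10.62 × 24/18 ≈ 14.16 kt.
14 kt < 30 kt ⇒ not rapid intensification.

14 kt, no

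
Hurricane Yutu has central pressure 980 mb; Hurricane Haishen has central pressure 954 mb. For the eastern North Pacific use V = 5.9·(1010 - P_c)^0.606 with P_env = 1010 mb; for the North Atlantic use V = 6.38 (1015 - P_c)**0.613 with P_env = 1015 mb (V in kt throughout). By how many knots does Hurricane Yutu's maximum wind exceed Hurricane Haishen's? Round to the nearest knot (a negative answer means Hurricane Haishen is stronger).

Hurricane Yutu: ΔP = 30; V ≈ 5.9 × 30^0.606 ≈ 46.34 kt.
Hurricane Haishen: ΔP = 61; V ≈ 6.38 × 61^0.613 ≈ 79.29 kt.
Difference ≈ 46.34 − 79.29 = -32.95 → -33 kt.

-33 kt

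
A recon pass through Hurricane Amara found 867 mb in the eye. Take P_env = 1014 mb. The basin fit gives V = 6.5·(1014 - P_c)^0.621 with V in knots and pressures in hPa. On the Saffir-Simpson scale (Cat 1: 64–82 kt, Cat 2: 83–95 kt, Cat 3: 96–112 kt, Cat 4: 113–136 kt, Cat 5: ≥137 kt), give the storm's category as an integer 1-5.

ΔP = 1014 − 867 = 147 mb.
V ≈ 6.5 × 147^0.621 = 6.5 × 22.18 ≈ 144 kt.
144 kt falls in the Category 5 band.

5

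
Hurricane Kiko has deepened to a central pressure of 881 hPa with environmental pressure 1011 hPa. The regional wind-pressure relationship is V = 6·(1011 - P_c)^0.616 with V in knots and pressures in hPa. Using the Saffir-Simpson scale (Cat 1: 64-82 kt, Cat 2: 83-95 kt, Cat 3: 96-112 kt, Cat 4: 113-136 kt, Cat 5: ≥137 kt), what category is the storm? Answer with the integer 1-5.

4

ΔP = 1011 − 881 = 130 hPa.
V ≈ 6 × 130^0.616 = 6 × 20.05 ≈ 120 kt.
120 kt falls in the Category 4 band.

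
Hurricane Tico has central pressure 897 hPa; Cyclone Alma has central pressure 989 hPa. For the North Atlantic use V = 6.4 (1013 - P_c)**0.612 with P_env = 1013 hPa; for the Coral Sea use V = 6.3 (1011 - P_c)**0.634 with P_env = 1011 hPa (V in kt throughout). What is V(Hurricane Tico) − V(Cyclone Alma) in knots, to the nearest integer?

73 kt

Hurricane Tico: ΔP = 116; V ≈ 6.4 × 116^0.612 ≈ 117.39 kt.
Cyclone Alma: ΔP = 22; V ≈ 6.3 × 22^0.634 ≈ 44.71 kt.
Difference ≈ 117.39 − 44.71 = 72.68 → 73 kt.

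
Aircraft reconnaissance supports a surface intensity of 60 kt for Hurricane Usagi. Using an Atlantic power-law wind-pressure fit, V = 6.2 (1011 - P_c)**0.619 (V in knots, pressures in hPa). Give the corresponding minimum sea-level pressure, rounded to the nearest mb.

972 mb

ΔP = (V / 6.2)^(1/0.619) = (60/6.2)^1.616.
60/6.2 = 9.677; 9.677^1.616 ≈ 39.13 mb.
P_c = 1011 − 39.13 = 971.87 ≈ 972 mb.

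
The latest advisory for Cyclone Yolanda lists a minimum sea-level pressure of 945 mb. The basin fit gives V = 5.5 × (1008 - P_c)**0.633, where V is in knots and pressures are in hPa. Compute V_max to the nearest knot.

76 kt

ΔP = 1008 − 945 = 63 mb.
63^0.633 ≈ 13.772.
V ≈ 5.5 × 13.772 ≈ 75.7 kt.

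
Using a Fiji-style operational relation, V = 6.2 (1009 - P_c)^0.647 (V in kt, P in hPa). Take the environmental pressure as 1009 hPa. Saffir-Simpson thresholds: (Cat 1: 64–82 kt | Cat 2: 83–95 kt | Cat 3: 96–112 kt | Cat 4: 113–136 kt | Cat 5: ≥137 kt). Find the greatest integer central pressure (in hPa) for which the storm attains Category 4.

Category 4 begins at V = 113 kt.
Required ΔP = (113/6.2)^(1/0.647) = 18.226^1.546 ≈ 88.82 hPa.
P_c ≤ 1009 − 88.82 = 920.18, so the highest integer P_c is 920 hPa.

920 hPa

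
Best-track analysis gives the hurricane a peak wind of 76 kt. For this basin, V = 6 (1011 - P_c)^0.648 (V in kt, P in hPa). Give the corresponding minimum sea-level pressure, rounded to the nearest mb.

961 mb

ΔP = (V / 6)^(1/0.648) = (76/6)^1.543.
76/6 = 12.667; 12.667^1.543 ≈ 50.31 mb.
P_c = 1011 − 50.31 = 960.69 ≈ 961 mb.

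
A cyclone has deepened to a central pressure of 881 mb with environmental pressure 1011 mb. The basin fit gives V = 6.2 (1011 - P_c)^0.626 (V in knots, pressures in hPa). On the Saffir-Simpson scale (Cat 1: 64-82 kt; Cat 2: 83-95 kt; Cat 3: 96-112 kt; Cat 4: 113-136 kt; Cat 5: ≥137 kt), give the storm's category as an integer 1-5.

ΔP = 1011 − 881 = 130 mb.
V ≈ 6.2 × 130^0.626 = 6.2 × 21.05 ≈ 131 kt.
131 kt falls in the Category 4 band.

4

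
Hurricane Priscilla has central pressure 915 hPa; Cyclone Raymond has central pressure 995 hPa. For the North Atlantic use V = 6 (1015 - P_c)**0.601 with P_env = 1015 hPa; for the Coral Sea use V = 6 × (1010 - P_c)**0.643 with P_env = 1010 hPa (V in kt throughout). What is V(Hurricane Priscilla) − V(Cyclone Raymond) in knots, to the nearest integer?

61 kt

Hurricane Priscilla: ΔP = 100; V ≈ 6 × 100^0.601 ≈ 95.53 kt.
Cyclone Raymond: ΔP = 15; V ≈ 6 × 15^0.643 ≈ 34.23 kt.
Difference ≈ 95.53 − 34.23 = 61.30 → 61 kt.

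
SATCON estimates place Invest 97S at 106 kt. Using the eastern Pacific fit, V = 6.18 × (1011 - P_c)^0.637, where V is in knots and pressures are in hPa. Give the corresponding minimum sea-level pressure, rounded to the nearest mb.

ΔP = (V / 6.18)^(1/0.637) = (106/6.18)^1.570.
106/6.18 = 17.152; 17.152^1.570 ≈ 86.64 mb.
P_c = 1011 − 86.64 = 924.36 ≈ 924 mb.

924 mb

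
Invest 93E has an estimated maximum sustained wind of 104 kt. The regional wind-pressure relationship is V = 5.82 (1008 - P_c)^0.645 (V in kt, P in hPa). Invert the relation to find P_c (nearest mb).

ΔP = (V / 5.82)^(1/0.645) = (104/5.82)^1.550.
104/5.82 = 17.869; 17.869^1.550 ≈ 87.35 mb.
P_c = 1008 − 87.35 = 920.65 ≈ 921 mb.

921 mb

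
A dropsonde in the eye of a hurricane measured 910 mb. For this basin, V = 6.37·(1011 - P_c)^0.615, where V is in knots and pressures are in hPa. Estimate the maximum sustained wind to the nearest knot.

109 kt

ΔP = 1011 − 910 = 101 mb.
101^0.615 ≈ 17.087.
V ≈ 6.37 × 17.087 ≈ 108.8 kt.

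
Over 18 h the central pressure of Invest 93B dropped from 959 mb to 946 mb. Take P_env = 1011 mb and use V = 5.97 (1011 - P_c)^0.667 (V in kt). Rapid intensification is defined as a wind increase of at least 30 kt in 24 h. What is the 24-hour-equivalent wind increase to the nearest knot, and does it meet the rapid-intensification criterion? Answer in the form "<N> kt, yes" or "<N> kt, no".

V₁: ΔP = 52, V ≈ 5.97 × 52^0.667 ≈ 83.28 kt.
V₂: ΔP = 65, V ≈ 5.97 × 65^0.667 ≈ 96.65 kt.
ΔV over 18 h = 13.37 kt → 24 h equivalent = 13.37 × 24/18 ≈ 17.83 kt.
18 kt < 30 kt ⇒ not rapid intensification.

18 kt, no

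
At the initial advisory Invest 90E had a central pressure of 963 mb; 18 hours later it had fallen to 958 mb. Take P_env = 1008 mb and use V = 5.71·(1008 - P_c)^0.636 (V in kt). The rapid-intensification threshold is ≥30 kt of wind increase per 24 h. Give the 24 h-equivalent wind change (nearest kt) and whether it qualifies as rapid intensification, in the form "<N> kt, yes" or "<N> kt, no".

V₁: ΔP = 45, V ≈ 5.71 × 45^0.636 ≈ 64.28 kt.
V₂: ΔP = 50, V ≈ 5.71 × 50^0.636 ≈ 68.74 kt.
ΔV over 18 h = 4.46 kt → 24 h equivalent = 4.46 × 24/18 ≈ 5.95 kt.
6 kt < 30 kt ⇒ not rapid intensification.

6 kt, no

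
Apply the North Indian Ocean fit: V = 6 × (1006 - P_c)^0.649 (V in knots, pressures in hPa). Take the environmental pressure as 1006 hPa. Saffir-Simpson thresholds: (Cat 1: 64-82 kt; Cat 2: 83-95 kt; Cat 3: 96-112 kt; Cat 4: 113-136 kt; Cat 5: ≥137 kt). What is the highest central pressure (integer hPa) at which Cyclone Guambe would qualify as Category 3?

Category 3 begins at V = 96 kt.
Required ΔP = (96/6)^(1/0.649) = 16.000^1.541 ≈ 71.67 hPa.
P_c ≤ 1006 − 71.67 = 934.33, so the highest integer P_c is 934 hPa.

934 hPa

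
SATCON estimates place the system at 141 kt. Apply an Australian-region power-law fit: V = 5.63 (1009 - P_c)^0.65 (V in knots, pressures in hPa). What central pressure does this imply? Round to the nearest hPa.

867 hPa

ΔP = (V / 5.63)^(1/0.65) = (141/5.63)^1.538.
141/5.63 = 25.044; 25.044^1.538 ≈ 141.86 hPa.
P_c = 1009 − 141.86 = 867.14 ≈ 867 hPa.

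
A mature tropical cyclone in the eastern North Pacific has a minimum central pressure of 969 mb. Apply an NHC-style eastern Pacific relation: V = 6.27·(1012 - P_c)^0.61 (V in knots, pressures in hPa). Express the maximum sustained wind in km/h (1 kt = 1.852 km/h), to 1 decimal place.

115.2 km/h

ΔP = 1012 − 969 = 43 mb.
V ≈ 6.27 × 43^0.61 = 6.27 × 9.918 ≈ 62.185 kt.
62.185 × 1.852 ≈ 115.17 km/h → 115.2 km/h.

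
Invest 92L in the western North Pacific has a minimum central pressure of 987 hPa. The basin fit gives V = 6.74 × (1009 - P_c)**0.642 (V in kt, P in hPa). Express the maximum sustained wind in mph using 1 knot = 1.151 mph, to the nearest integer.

56 mph

ΔP = 1009 − 987 = 22 hPa.
V ≈ 6.74 × 22^0.642 = 6.74 × 7.275 ≈ 49.034 kt.
49.034 × 1.151 ≈ 56.44 mph → 56 mph.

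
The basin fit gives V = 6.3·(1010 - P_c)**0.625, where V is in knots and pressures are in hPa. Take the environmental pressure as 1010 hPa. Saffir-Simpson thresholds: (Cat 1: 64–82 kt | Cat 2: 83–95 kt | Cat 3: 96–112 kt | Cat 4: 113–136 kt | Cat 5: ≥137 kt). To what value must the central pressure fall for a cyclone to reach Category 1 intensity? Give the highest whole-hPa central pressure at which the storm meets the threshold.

969 hPa

Category 1 begins at V = 64 kt.
Required ΔP = (64/6.3)^(1/0.625) = 10.159^1.600 ≈ 40.83 hPa.
P_c ≤ 1010 − 40.83 = 969.17, so the highest integer P_c is 969 hPa.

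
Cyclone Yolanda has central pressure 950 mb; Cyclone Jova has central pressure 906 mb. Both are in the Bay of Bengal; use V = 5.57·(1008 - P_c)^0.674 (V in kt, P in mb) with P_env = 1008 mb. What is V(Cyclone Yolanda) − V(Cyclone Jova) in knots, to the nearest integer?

Cyclone Yolanda: ΔP = 58; V ≈ 5.57 × 58^0.674 ≈ 85.98 kt.
Cyclone Jova: ΔP = 102; V ≈ 5.57 × 102^0.674 ≈ 125.79 kt.
Difference ≈ 85.98 − 125.79 = -39.81 → -40 kt.

-40 kt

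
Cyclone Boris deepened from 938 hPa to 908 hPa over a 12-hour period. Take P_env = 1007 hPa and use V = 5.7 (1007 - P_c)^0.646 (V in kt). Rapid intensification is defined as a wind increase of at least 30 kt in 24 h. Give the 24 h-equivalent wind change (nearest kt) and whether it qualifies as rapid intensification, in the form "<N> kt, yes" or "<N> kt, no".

46 kt, yes

V₁: ΔP = 69, V ≈ 5.7 × 69^0.646 ≈ 87.86 kt.
V₂: ΔP = 99, V ≈ 5.7 × 99^0.646 ≈ 110.93 kt.
ΔV over 12 h = 23.07 kt → 24 h equivalent = 23.07 × 24/12 ≈ 46.14 kt.
46 kt ≥ 30 kt ⇒ rapid intensification.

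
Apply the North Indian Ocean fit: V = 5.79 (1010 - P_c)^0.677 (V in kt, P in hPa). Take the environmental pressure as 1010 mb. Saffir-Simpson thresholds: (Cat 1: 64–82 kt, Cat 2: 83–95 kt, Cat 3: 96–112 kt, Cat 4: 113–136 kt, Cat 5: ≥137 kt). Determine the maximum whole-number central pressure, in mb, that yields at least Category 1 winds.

Category 1 begins at V = 64 kt.
Required ΔP = (64/5.79)^(1/0.677) = 11.054^1.477 ≈ 34.78 mb.
P_c ≤ 1010 − 34.78 = 975.22, so the highest integer P_c is 975 mb.

975 mb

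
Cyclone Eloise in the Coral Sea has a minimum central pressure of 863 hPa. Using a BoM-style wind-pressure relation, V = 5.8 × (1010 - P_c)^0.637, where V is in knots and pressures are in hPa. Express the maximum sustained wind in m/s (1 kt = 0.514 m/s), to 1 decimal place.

71.6 m/s

ΔP = 1010 − 863 = 147 hPa.
V ≈ 5.8 × 147^0.637 = 5.8 × 24.020 ≈ 139.319 kt.
139.319 × 0.514 ≈ 71.61 m/s → 71.6 m/s.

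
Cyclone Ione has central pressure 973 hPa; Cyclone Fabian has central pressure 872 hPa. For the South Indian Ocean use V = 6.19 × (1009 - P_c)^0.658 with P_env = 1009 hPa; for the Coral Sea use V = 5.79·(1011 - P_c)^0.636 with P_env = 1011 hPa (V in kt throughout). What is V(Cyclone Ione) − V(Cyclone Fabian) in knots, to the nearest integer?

-68 kt

Cyclone Ione: ΔP = 36; V ≈ 6.19 × 36^0.658 ≈ 65.42 kt.
Cyclone Fabian: ΔP = 139; V ≈ 5.79 × 139^0.636 ≈ 133.55 kt.
Difference ≈ 65.42 − 133.55 = -68.13 → -68 kt.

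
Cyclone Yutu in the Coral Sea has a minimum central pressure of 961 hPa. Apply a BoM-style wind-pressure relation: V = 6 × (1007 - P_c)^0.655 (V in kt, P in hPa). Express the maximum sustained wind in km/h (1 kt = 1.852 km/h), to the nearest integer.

ΔP = 1007 − 961 = 46 hPa.
V ≈ 6 × 46^0.655 = 6 × 12.277 ≈ 73.664 kt.
73.664 × 1.852 ≈ 136.43 km/h → 136 km/h.

136 km/h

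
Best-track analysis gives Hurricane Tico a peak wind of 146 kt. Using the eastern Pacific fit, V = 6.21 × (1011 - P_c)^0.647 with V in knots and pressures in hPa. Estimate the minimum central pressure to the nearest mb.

ΔP = (V / 6.21)^(1/0.647) = (146/6.21)^1.546.
146/6.21 = 23.510; 23.510^1.546 ≈ 131.65 mb.
P_c = 1011 − 131.65 = 879.35 ≈ 879 mb.

879 mb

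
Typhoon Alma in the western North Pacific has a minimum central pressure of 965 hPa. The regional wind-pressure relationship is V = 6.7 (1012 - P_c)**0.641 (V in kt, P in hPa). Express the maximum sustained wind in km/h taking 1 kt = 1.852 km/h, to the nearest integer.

ΔP = 1012 − 965 = 47 hPa.
V ≈ 6.7 × 47^0.641 = 6.7 × 11.798 ≈ 79.048 kt.
79.048 × 1.852 ≈ 146.40 km/h → 146 km/h.

146 km/h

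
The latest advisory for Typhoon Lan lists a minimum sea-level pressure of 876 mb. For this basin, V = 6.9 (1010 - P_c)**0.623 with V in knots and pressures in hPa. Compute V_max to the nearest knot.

146 kt

ΔP = 1010 − 876 = 134 mb.
134^0.623 ≈ 21.144.
V ≈ 6.9 × 21.144 ≈ 145.9 kt.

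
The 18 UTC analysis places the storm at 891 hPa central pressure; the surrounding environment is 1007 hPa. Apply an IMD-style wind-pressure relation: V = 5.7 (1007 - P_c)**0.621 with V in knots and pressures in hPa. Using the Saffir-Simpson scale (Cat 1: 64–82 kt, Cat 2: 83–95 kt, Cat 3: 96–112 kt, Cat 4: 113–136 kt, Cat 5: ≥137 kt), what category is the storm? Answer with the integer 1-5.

3

ΔP = 1007 − 891 = 116 hPa.
V ≈ 5.7 × 116^0.621 = 5.7 × 19.14 ≈ 109 kt.
109 kt falls in the Category 3 band.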